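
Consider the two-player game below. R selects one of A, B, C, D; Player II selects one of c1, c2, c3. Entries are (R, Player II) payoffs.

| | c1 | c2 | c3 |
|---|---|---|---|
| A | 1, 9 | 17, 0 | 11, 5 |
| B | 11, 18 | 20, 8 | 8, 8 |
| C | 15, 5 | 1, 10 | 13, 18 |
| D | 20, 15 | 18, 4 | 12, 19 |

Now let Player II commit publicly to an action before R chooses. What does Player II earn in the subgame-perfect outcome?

Solve by backward induction (Player II leads).
- c1: R compares 1, 11, 15, 20 and picks D; Player II would get 15.
- c2: R compares 17, 20, 1, 18 and picks B; Player II would get 8.
- c3: R compares 11, 8, 13, 12 and picks C; Player II would get 18.
Among 15, 8, 18, the best is 18 at c3. Subgame-perfect outcome: (C, c3) with payoffs (13, 18).

18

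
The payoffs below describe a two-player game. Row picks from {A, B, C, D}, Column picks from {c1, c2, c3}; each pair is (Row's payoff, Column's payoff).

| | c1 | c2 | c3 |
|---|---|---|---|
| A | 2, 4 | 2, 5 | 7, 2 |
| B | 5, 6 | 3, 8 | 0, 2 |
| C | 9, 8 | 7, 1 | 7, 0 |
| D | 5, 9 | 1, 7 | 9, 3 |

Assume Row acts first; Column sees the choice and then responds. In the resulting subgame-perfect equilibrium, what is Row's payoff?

Work backward from Column's decision.
- A: BR = c2, leader payoff 2.
- B: BR = c2, leader payoff 3.
- C: BR = c1, leader payoff 9.
- D: BR = c1, leader payoff 5.
Maximizing over 2, 3, 9, 5, Row chooses C. Subgame-perfect outcome: (C, c1) with payoffs (9, 8).

9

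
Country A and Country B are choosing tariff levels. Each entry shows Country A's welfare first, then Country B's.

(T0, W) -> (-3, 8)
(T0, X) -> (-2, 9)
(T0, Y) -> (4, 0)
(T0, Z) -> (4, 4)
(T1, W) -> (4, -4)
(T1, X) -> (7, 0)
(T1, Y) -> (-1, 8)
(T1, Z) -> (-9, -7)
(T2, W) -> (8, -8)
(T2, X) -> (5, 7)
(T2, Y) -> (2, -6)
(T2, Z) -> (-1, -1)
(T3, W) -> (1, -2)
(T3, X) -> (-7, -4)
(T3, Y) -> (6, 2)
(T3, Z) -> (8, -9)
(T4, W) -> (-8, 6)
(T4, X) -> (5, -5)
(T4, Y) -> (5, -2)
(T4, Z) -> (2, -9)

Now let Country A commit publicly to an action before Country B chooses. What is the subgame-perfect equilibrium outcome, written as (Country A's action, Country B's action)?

(T3, Y)

Solve by backward induction (Country A leads).
- T0: BR = X, leader payoff -2.
- T1: BR = Y, leader payoff -1.
- T2: BR = X, leader payoff 5.
- T3: BR = Y, leader payoff 6.
- T4: BR = W, leader payoff -8.
Among -2, -1, 5, 6, -8, the best is 6 at T3. Subgame-perfect outcome: (T3, Y) with payoffs (6, 2).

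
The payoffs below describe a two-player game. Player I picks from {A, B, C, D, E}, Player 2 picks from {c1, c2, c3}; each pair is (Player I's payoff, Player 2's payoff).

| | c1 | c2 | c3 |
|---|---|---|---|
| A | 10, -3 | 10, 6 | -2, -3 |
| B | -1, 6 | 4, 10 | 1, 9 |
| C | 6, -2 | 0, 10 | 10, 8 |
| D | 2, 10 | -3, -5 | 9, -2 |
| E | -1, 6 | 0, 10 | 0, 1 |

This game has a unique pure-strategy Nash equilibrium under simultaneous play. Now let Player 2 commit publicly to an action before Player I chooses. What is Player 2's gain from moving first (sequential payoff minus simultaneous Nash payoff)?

Backward induction with Player 2 moving first.
- c1 → Player I plays A (best of 10, -1, 6, 2, -1); Player 2 gets -3.
- c2 → Player I plays A (best of 10, 4, 0, -3, 0); Player 2 gets 6.
- c3 → Player I plays C (best of -2, 1, 10, 9, 0); Player 2 gets 8.
Maximizing over -3, 6, 8, Player 2 chooses c3. Subgame-perfect outcome: (C, c3) with payoffs (10, 8).
For the simultaneous game, intersect best replies.
Player I's best replies: c1→A; c2→A; c3→C.
Player 2's best replies: A→c2; B→c2; C→c2; D→c1; E→c2.
Only (A, c2) has each player best-responding; Nash payoffs (10, 6).
Player 2's commitment gain: 8 − 6 = 2.

2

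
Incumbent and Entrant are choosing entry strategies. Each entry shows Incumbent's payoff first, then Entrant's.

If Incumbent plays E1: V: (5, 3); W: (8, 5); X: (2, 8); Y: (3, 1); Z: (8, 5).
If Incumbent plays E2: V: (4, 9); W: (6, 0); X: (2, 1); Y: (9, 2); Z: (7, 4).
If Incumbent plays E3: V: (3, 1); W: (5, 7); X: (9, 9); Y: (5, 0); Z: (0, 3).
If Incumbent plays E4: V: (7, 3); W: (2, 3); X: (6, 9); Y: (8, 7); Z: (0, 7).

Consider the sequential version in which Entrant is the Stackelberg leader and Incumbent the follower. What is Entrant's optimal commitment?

X

Backward induction with Entrant moving first.
- V → Incumbent plays E4 (best of 5, 4, 3, 7); Entrant gets 3.
- W → Incumbent plays E1 (best of 8, 6, 5, 2); Entrant gets 5.
- X → Incumbent plays E3 (best of 2, 2, 9, 6); Entrant gets 9.
- Y → Incumbent plays E2 (best of 3, 9, 5, 8); Entrant gets 2.
- Z → Incumbent plays E1 (best of 8, 7, 0, 0); Entrant gets 5.
Entrant's induced payoffs are 3, 5, 9, 2, 5, so Entrant commits to X. Subgame-perfect outcome: (E3, X) with payoffs (9, 9).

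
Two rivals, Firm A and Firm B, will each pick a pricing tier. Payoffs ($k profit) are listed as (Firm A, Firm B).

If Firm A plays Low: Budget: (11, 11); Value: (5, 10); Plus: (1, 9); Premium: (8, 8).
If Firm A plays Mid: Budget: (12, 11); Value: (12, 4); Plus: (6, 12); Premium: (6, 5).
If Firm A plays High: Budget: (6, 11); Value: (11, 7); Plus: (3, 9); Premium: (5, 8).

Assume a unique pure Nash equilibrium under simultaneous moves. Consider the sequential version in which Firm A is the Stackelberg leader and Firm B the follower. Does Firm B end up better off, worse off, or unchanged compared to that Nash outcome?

worse off

Solve by backward induction (Firm A leads).
- Low: Firm B compares 11, 10, 9, 8 and picks Budget; Firm A would get 11.
- Mid: Firm B compares 11, 4, 12, 5 and picks Plus; Firm A would get 6.
- High: Firm B compares 11, 7, 9, 8 and picks Budget; Firm A would get 6.
Firm A's induced payoffs are 11, 6, 6, so Firm A commits to Low. Subgame-perfect outcome: (Low, Budget) with payoffs (11, 11).
Under simultaneous play:
Firm A's best replies: Budget→Mid; Value→Mid; Plus→Mid; Premium→Low.
Firm B's best replies: Low→Budget; Mid→Plus; High→Budget.
The unique mutual best reply is (Mid, Plus), giving (6, 12).
Firm B earns 11 sequentially versus 12 at the Nash outcome: worse off.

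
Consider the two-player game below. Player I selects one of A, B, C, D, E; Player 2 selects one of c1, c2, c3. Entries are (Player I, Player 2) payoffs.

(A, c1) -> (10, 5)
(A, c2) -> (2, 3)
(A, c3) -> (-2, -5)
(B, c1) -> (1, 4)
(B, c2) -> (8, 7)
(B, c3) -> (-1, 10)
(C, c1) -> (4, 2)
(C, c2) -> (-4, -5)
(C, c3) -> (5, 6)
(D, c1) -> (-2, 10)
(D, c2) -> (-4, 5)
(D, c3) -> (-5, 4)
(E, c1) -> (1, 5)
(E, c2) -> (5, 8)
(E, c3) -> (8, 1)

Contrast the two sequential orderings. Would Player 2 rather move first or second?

If Player I leads: Player 2's best replies are A→c1, B→c3, C→c3, D→c1, E→c2; Player I's induced payoffs 10, -1, 5, -2, 5; outcome (A, c1), payoffs (10, 5).
If Player 2 leads: Player I's best replies are c1→A, c2→B, c3→E; Player 2's induced payoffs 5, 7, 1; outcome (B, c2), payoffs (8, 7).
Player 2 gets 7 moving first and 5 moving second, so Player 2 prefers to move first.

first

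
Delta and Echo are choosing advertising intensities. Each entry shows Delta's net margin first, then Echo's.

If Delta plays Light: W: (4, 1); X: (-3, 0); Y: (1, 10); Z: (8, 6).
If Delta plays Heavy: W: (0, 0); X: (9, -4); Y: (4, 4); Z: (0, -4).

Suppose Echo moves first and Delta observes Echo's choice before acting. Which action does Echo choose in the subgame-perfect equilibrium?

Z

Backward induction with Echo moving first.
- W → Delta plays Light (best of 4, 0); Echo gets 1.
- X → Delta plays Heavy (best of -3, 9); Echo gets -4.
- Y → Delta plays Heavy (best of 1, 4); Echo gets 4.
- Z → Delta plays Light (best of 8, 0); Echo gets 6.
Among 1, -4, 4, 6, the best is 6 at Z. Subgame-perfect outcome: (Light, Z) with payoffs (8, 6).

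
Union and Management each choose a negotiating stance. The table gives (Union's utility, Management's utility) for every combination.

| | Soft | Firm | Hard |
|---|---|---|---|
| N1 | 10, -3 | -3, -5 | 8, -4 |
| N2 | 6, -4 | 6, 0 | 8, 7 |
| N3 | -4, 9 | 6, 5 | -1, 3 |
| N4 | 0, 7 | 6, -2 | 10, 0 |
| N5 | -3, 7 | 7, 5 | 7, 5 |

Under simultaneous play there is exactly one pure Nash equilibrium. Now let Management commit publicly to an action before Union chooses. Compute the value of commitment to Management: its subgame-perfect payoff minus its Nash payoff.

8

Work backward from Union's decision.
- Soft: BR = N1, leader payoff -3.
- Firm: BR = N5, leader payoff 5.
- Hard: BR = N4, leader payoff 0.
Among -3, 5, 0, the best is 5 at Firm. Subgame-perfect outcome: (N5, Firm) with payoffs (7, 5).
For the simultaneous game, intersect best replies.
Union's best replies: Soft→N1; Firm→N5; Hard→N4.
Management's best replies: N1→Soft; N2→Hard; N3→Soft; N4→Soft; N5→Soft.
Only (N1, Soft) has each player best-responding; Nash payoffs (10, -3).
Management's commitment gain: 5 − -3 = 8.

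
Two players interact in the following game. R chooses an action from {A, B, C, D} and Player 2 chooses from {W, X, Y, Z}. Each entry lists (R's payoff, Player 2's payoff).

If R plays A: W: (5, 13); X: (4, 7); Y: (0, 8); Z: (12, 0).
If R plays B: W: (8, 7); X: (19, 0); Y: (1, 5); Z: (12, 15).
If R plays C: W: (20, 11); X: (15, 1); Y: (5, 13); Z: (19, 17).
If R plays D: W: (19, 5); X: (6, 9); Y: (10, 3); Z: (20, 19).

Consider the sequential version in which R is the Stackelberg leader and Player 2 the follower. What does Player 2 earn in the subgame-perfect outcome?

Backward induction with R moving first.
- A: Player 2 compares 13, 7, 8, 0 and picks W; R would get 5.
- B: Player 2 compares 7, 0, 5, 15 and picks Z; R would get 12.
- C: Player 2 compares 11, 1, 13, 17 and picks Z; R would get 19.
- D: Player 2 compares 5, 9, 3, 19 and picks Z; R would get 20.
R's induced payoffs are 5, 12, 19, 20, so R commits to D. Subgame-perfect outcome: (D, Z) with payoffs (20, 19).

19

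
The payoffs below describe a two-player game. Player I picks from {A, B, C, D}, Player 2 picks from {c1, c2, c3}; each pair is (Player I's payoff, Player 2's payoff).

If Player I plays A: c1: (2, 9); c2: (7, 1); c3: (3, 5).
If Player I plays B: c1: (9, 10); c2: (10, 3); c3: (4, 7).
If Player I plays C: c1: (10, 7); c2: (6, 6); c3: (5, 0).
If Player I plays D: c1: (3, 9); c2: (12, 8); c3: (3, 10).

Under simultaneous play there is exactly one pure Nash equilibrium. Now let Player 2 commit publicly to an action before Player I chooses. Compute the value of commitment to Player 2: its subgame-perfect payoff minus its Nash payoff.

Backward induction with Player 2 moving first.
- c1: Player I compares 2, 9, 10, 3 and picks C; Player 2 would get 7.
- c2: Player I compares 7, 10, 6, 12 and picks D; Player 2 would get 8.
- c3: Player I compares 3, 4, 5, 3 and picks C; Player 2 would get 0.
Among 7, 8, 0, the best is 8 at c2. Subgame-perfect outcome: (D, c2) with payoffs (12, 8).
For the simultaneous game, intersect best replies.
Player I's best replies: c1→C; c2→D; c3→C.
Player 2's best replies: A→c1; B→c1; C→c1; D→c3.
Only (C, c1) has each player best-responding; Nash payoffs (10, 7).
Player 2's commitment gain: 8 − 7 = 1.

1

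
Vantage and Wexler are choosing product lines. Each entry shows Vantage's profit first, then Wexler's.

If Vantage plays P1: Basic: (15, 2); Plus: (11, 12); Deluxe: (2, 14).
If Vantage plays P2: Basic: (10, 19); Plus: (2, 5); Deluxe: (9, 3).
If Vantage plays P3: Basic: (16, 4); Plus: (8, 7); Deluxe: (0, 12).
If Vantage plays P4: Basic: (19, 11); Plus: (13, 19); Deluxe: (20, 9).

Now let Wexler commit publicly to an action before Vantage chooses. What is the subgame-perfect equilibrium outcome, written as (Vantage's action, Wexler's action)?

(P4, Plus)

Solve by backward induction (Wexler leads).
- Basic → Vantage plays P4 (best of 15, 10, 16, 19); Wexler gets 11.
- Plus → Vantage plays P4 (best of 11, 2, 8, 13); Wexler gets 19.
- Deluxe → Vantage plays P4 (best of 2, 9, 0, 20); Wexler gets 9.
Among 11, 19, 9, the best is 19 at Plus. Subgame-perfect outcome: (P4, Plus) with payoffs (13, 19).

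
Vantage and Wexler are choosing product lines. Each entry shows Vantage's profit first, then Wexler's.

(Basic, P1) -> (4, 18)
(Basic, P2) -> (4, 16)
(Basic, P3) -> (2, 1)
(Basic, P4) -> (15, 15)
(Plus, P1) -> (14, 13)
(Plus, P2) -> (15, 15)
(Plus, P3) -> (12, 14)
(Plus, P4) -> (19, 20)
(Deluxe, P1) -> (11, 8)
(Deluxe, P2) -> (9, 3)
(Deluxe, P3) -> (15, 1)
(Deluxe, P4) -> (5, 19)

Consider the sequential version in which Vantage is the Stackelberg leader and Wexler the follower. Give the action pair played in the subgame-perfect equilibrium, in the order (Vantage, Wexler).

Work backward from Wexler's decision.
- Basic: BR = P1, leader payoff 4.
- Plus: BR = P4, leader payoff 19.
- Deluxe: BR = P4, leader payoff 5.
Maximizing over 4, 19, 5, Vantage chooses Plus. Subgame-perfect outcome: (Plus, P4) with payoffs (19, 20).

(Plus, P4)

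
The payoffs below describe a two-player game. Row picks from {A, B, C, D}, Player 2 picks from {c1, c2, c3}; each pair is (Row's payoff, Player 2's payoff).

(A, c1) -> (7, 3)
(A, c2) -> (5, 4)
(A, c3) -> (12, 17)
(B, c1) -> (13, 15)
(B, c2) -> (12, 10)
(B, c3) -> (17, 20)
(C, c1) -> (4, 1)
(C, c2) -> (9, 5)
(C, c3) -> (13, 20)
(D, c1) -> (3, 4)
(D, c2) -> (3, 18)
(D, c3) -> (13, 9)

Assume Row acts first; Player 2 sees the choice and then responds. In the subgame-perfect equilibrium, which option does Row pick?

Solve by backward induction (Row leads).
- A: Player 2 compares 3, 4, 17 and picks c3; Row would get 12.
- B: Player 2 compares 15, 10, 20 and picks c3; Row would get 17.
- C: Player 2 compares 1, 5, 20 and picks c3; Row would get 13.
- D: Player 2 compares 4, 18, 9 and picks c2; Row would get 3.
Maximizing over 12, 17, 13, 3, Row chooses B. Subgame-perfect outcome: (B, c3) with payoffs (17, 20).

B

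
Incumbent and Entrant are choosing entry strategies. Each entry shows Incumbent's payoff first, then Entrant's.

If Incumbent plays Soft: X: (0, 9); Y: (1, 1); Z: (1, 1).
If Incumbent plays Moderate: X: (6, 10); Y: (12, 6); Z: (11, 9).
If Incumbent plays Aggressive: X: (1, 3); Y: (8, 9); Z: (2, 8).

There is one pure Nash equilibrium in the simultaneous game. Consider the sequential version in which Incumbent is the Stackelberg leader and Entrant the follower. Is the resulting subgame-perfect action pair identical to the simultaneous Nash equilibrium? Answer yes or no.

Backward induction with Incumbent moving first.
- Soft: Entrant compares 9, 1, 1 and picks X; Incumbent would get 0.
- Moderate: Entrant compares 10, 6, 9 and picks X; Incumbent would get 6.
- Aggressive: Entrant compares 3, 9, 8 and picks Y; Incumbent would get 8.
Maximizing over 0, 6, 8, Incumbent chooses Aggressive. Subgame-perfect outcome: (Aggressive, Y) with payoffs (8, 9).
Now find the simultaneous Nash equilibrium.
Incumbent's best replies: X→Moderate; Y→Moderate; Z→Moderate.
Entrant's best replies: Soft→X; Moderate→X; Aggressive→Y.
Only (Moderate, X) has each player best-responding; Nash payoffs (6, 10).
Sequential outcome (Aggressive, Y) differs from the Nash profile (Moderate, X).

no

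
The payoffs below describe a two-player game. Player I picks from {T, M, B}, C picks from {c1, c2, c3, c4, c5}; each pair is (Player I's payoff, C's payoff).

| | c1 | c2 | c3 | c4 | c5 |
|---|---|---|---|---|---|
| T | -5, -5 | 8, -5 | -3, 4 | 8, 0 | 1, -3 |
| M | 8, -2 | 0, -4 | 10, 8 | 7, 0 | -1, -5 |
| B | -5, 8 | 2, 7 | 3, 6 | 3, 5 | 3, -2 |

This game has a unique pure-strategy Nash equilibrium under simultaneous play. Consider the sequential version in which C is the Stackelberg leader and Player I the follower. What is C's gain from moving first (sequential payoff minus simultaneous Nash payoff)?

Work backward from Player I's decision.
- c1 → Player I plays M (best of -5, 8, -5); C gets -2.
- c2 → Player I plays T (best of 8, 0, 2); C gets -5.
- c3 → Player I plays M (best of -3, 10, 3); C gets 8.
- c4 → Player I plays T (best of 8, 7, 3); C gets 0.
- c5 → Player I plays B (best of 1, -1, 3); C gets -2.
C's induced payoffs are -2, -5, 8, 0, -2, so C commits to c3. Subgame-perfect outcome: (M, c3) with payoffs (10, 8).
For the simultaneous game, intersect best replies.
Player I's best replies: c1→M; c2→T; c3→M; c4→T; c5→B.
C's best replies: T→c3; M→c3; B→c1.
Only (M, c3) has each player best-responding; Nash payoffs (10, 8).
C's commitment gain: 8 − 8 = 0.

0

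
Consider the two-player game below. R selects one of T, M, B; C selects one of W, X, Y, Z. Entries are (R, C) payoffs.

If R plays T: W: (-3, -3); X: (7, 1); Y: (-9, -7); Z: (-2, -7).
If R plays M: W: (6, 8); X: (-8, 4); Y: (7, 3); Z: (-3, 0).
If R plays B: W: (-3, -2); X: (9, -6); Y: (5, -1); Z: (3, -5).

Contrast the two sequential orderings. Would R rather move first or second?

If R leads: C's best replies are T→X, M→W, B→Y; R's induced payoffs 7, 6, 5; outcome (T, X), payoffs (7, 1).
If C leads: R's best replies are W→M, X→B, Y→M, Z→B; C's induced payoffs 8, -6, 3, -5; outcome (M, W), payoffs (6, 8).
R gets 7 moving first and 6 moving second, so R prefers to move first.

first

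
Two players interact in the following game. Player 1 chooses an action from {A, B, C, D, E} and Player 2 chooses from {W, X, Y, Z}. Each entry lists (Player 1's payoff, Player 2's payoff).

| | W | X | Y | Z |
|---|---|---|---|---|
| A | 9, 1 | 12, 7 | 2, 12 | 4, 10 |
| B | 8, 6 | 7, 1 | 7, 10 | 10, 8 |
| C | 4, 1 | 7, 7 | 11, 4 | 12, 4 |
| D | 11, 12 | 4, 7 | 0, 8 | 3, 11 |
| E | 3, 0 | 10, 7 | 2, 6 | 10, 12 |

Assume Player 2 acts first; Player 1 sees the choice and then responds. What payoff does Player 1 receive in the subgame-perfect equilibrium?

11

Work backward from Player 1's decision.
- W → Player 1 plays D (best of 9, 8, 4, 11, 3); Player 2 gets 12.
- X → Player 1 plays A (best of 12, 7, 7, 4, 10); Player 2 gets 7.
- Y → Player 1 plays C (best of 2, 7, 11, 0, 2); Player 2 gets 4.
- Z → Player 1 plays C (best of 4, 10, 12, 3, 10); Player 2 gets 4.
Maximizing over 12, 7, 4, 4, Player 2 chooses W. Subgame-perfect outcome: (D, W) with payoffs (11, 12).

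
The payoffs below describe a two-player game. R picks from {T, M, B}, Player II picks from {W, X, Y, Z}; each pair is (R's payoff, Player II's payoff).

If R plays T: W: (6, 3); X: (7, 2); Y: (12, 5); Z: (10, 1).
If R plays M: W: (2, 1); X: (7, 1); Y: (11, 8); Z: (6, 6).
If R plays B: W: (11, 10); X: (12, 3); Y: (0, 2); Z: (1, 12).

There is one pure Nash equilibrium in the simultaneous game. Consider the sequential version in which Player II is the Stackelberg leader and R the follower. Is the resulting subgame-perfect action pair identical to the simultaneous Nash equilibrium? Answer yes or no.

no

Work backward from R's decision.
- W: BR = B, leader payoff 10.
- X: BR = B, leader payoff 3.
- Y: BR = T, leader payoff 5.
- Z: BR = T, leader payoff 1.
Maximizing over 10, 3, 5, 1, Player II chooses W. Subgame-perfect outcome: (B, W) with payoffs (11, 10).
Now find the simultaneous Nash equilibrium.
R's best replies: W→B; X→B; Y→T; Z→T.
Player II's best replies: T→Y; M→Y; B→Z.
The unique mutual best reply is (T, Y), giving (12, 5).
Sequential outcome (B, W) differs from the Nash profile (T, Y).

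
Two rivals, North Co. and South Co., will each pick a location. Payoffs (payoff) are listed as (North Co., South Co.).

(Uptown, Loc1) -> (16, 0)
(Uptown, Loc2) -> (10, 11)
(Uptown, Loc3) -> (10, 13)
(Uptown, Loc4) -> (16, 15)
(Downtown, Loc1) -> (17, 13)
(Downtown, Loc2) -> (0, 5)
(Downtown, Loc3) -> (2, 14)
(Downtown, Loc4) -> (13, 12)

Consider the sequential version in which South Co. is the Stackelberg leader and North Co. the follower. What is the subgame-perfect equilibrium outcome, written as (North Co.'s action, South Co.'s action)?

North Co. best-responds to each possible South Co. move:
- Loc1 → North Co. plays Downtown (best of 16, 17); South Co. gets 13.
- Loc2 → North Co. plays Uptown (best of 10, 0); South Co. gets 11.
- Loc3 → North Co. plays Uptown (best of 10, 2); South Co. gets 13.
- Loc4 → North Co. plays Uptown (best of 16, 13); South Co. gets 15.
South Co.'s induced payoffs are 13, 11, 13, 15, so South Co. commits to Loc4. Subgame-perfect outcome: (Uptown, Loc4) with payoffs (16, 15).

(Uptown, Loc4)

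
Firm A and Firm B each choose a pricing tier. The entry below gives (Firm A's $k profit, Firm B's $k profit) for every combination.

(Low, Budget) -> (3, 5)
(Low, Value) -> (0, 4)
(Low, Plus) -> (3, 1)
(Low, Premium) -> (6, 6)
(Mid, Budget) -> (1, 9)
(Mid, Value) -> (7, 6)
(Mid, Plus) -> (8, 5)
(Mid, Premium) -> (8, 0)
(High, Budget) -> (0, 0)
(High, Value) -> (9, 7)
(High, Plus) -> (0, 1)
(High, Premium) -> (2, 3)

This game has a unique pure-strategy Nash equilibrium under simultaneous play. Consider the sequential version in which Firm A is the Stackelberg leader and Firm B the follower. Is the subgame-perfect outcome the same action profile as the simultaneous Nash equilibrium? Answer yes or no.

Firm B best-responds to each possible Firm A move:
- Low → Firm B plays Premium (best of 5, 4, 1, 6); Firm A gets 6.
- Mid → Firm B plays Budget (best of 9, 6, 5, 0); Firm A gets 1.
- High → Firm B plays Value (best of 0, 7, 1, 3); Firm A gets 9.
Maximizing over 6, 1, 9, Firm A chooses High. Subgame-perfect outcome: (High, Value) with payoffs (9, 7).
Under simultaneous play:
Firm A's best replies: Budget→Low; Value→High; Plus→Mid; Premium→Mid.
Firm B's best replies: Low→Premium; Mid→Budget; High→Value.
Only (High, Value) has each player best-responding; Nash payoffs (9, 7).
Sequential outcome (High, Value) coincides with the Nash profile (High, Value).

yes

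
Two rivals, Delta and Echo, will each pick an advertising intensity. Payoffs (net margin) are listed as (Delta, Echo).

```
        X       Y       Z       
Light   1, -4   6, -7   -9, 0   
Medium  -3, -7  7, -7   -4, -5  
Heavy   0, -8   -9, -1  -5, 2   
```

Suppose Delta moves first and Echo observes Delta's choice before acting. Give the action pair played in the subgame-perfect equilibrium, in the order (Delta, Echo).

Backward induction with Delta moving first.
- Light: BR = Z, leader payoff -9.
- Medium: BR = Z, leader payoff -4.
- Heavy: BR = Z, leader payoff -5.
Delta's induced payoffs are -9, -4, -5, so Delta commits to Medium. Subgame-perfect outcome: (Medium, Z) with payoffs (-4, -5).

(Medium, Z)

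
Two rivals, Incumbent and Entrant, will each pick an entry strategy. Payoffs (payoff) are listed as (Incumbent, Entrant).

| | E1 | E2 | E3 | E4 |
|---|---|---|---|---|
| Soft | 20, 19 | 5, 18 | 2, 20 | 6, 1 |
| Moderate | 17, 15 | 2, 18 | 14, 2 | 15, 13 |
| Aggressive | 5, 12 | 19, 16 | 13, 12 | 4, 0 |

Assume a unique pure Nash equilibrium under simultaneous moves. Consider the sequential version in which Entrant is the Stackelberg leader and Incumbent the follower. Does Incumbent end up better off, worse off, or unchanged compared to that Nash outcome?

better off

Incumbent best-responds to each possible Entrant move:
- E1: Incumbent compares 20, 17, 5 and picks Soft; Entrant would get 19.
- E2: Incumbent compares 5, 2, 19 and picks Aggressive; Entrant would get 16.
- E3: Incumbent compares 2, 14, 13 and picks Moderate; Entrant would get 2.
- E4: Incumbent compares 6, 15, 4 and picks Moderate; Entrant would get 13.
Among 19, 16, 2, 13, the best is 19 at E1. Subgame-perfect outcome: (Soft, E1) with payoffs (20, 19).
Under simultaneous play:
Incumbent's best replies: E1→Soft; E2→Aggressive; E3→Moderate; E4→Moderate.
Entrant's best replies: Soft→E3; Moderate→E2; Aggressive→E2.
The unique mutual best reply is (Aggressive, E2), giving (19, 16).
Incumbent earns 20 sequentially versus 19 at the Nash outcome: better off.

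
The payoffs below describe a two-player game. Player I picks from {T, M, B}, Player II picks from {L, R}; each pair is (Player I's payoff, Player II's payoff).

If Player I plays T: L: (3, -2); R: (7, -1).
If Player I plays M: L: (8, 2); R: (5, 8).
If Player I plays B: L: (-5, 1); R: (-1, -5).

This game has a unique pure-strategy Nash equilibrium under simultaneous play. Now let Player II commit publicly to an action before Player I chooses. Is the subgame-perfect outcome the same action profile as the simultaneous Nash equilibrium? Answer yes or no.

Work backward from Player I's decision.
- L: BR = M, leader payoff 2.
- R: BR = T, leader payoff -1.
Among 2, -1, the best is 2 at L. Subgame-perfect outcome: (M, L) with payoffs (8, 2).
Now find the simultaneous Nash equilibrium.
Player I's best replies: L→M; R→T.
Player II's best replies: T→R; M→R; B→L.
The unique mutual best reply is (T, R), giving (7, -1).
Sequential outcome (M, L) differs from the Nash profile (T, R).

no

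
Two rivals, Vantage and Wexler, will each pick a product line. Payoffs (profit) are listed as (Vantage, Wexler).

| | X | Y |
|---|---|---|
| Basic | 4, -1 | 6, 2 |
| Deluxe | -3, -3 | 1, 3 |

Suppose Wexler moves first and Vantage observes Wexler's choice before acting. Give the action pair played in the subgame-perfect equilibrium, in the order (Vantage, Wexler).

Solve by backward induction (Wexler leads).
- X → Vantage plays Basic (best of 4, -3); Wexler gets -1.
- Y → Vantage plays Basic (best of 6, 1); Wexler gets 2.
Wexler's induced payoffs are -1, 2, so Wexler commits to Y. Subgame-perfect outcome: (Basic, Y) with payoffs (6, 2).

(Basic, Y)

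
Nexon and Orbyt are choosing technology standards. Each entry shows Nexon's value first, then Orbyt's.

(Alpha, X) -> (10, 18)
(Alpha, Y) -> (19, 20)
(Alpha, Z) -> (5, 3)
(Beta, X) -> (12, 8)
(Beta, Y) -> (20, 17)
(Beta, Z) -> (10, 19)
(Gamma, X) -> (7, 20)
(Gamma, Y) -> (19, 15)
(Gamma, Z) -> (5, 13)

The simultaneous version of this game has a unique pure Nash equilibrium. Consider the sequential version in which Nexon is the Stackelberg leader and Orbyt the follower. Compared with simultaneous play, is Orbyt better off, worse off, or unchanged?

Work backward from Orbyt's decision.
- Alpha: Orbyt compares 18, 20, 3 and picks Y; Nexon would get 19.
- Beta: Orbyt compares 8, 17, 19 and picks Z; Nexon would get 10.
- Gamma: Orbyt compares 20, 15, 13 and picks X; Nexon would get 7.
Maximizing over 19, 10, 7, Nexon chooses Alpha. Subgame-perfect outcome: (Alpha, Y) with payoffs (19, 20).
For the simultaneous game, intersect best replies.
Nexon's best replies: X→Beta; Y→Beta; Z→Beta.
Orbyt's best replies: Alpha→Y; Beta→Z; Gamma→X.
The unique mutual best reply is (Beta, Z), giving (10, 19).
Orbyt earns 20 sequentially versus 19 at the Nash outcome: better off.

better off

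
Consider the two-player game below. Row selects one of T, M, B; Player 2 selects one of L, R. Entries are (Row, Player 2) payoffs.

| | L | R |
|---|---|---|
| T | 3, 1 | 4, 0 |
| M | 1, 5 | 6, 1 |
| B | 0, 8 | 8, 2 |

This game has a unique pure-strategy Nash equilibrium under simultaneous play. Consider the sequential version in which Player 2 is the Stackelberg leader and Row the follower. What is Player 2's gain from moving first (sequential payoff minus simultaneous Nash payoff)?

Solve by backward induction (Player 2 leads).
- L → Row plays T (best of 3, 1, 0); Player 2 gets 1.
- R → Row plays B (best of 4, 6, 8); Player 2 gets 2.
Maximizing over 1, 2, Player 2 chooses R. Subgame-perfect outcome: (B, R) with payoffs (8, 2).
Now find the simultaneous Nash equilibrium.
Row's best replies: L→T; R→B.
Player 2's best replies: T→L; M→L; B→L.
The unique mutual best reply is (T, L), giving (3, 1).
Player 2's commitment gain: 2 − 1 = 1.

1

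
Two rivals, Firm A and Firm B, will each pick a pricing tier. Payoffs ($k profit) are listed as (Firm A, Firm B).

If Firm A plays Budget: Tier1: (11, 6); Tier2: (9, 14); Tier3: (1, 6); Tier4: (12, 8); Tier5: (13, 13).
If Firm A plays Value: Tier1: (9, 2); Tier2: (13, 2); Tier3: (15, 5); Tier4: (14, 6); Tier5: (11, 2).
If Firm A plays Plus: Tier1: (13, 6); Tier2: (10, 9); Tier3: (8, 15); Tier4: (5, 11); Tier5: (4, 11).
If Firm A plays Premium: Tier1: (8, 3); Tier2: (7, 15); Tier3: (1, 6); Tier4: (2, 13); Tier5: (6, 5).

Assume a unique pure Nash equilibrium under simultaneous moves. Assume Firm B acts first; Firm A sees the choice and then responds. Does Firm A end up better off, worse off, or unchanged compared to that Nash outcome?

worse off

Solve by backward induction (Firm B leads).
- Tier1: BR = Plus, leader payoff 6.
- Tier2: BR = Value, leader payoff 2.
- Tier3: BR = Value, leader payoff 5.
- Tier4: BR = Value, leader payoff 6.
- Tier5: BR = Budget, leader payoff 13.
Maximizing over 6, 2, 5, 6, 13, Firm B chooses Tier5. Subgame-perfect outcome: (Budget, Tier5) with payoffs (13, 13).
Now find the simultaneous Nash equilibrium.
Firm A's best replies: Tier1→Plus; Tier2→Value; Tier3→Value; Tier4→Value; Tier5→Budget.
Firm B's best replies: Budget→Tier2; Value→Tier4; Plus→Tier3; Premium→Tier2.
Only (Value, Tier4) has each player best-responding; Nash payoffs (14, 6).
Firm A earns 13 sequentially versus 14 at the Nash outcome: worse off.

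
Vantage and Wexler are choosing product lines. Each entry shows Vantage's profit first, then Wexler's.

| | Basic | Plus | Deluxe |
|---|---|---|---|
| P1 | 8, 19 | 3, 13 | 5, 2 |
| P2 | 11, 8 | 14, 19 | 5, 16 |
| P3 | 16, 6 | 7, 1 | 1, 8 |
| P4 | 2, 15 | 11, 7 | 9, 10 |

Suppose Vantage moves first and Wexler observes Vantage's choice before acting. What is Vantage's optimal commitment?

P2

Backward induction with Vantage moving first.
- P1: Wexler compares 19, 13, 2 and picks Basic; Vantage would get 8.
- P2: Wexler compares 8, 19, 16 and picks Plus; Vantage would get 14.
- P3: Wexler compares 6, 1, 8 and picks Deluxe; Vantage would get 1.
- P4: Wexler compares 15, 7, 10 and picks Basic; Vantage would get 2.
Vantage's induced payoffs are 8, 14, 1, 2, so Vantage commits to P2. Subgame-perfect outcome: (P2, Plus) with payoffs (14, 19).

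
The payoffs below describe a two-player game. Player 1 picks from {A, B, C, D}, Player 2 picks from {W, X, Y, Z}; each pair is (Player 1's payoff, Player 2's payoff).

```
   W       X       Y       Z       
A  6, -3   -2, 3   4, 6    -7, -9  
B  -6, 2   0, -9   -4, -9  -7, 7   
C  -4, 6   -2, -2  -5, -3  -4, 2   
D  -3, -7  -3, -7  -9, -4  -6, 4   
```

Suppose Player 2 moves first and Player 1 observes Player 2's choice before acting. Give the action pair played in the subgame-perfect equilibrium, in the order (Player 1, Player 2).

Solve by backward induction (Player 2 leads).
- W: Player 1 compares 6, -6, -4, -3 and picks A; Player 2 would get -3.
- X: Player 1 compares -2, 0, -2, -3 and picks B; Player 2 would get -9.
- Y: Player 1 compares 4, -4, -5, -9 and picks A; Player 2 would get 6.
- Z: Player 1 compares -7, -7, -4, -6 and picks C; Player 2 would get 2.
Among -3, -9, 6, 2, the best is 6 at Y. Subgame-perfect outcome: (A, Y) with payoffs (4, 6).

(A, Y)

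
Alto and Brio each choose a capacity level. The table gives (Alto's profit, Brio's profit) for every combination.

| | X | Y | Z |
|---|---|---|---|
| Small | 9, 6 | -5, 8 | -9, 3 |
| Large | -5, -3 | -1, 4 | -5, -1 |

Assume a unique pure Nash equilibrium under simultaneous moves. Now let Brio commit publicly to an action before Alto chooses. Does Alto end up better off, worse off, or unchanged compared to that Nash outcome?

better off

Alto best-responds to each possible Brio move:
- X: BR = Small, leader payoff 6.
- Y: BR = Large, leader payoff 4.
- Z: BR = Large, leader payoff -1.
Maximizing over 6, 4, -1, Brio chooses X. Subgame-perfect outcome: (Small, X) with payoffs (9, 6).
Under simultaneous play:
Alto's best replies: X→Small; Y→Large; Z→Large.
Brio's best replies: Small→Y; Large→Y.
The unique mutual best reply is (Large, Y), giving (-1, 4).
Alto earns 9 sequentially versus -1 at the Nash outcome: better off.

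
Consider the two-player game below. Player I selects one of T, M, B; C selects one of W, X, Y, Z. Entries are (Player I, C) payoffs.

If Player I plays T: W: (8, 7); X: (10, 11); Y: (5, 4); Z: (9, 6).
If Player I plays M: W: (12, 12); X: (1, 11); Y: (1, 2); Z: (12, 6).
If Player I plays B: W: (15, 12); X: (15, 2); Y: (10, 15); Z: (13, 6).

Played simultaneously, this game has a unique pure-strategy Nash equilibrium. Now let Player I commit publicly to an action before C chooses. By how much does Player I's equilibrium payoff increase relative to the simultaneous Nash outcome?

Work backward from C's decision.
- T → C plays X (best of 7, 11, 4, 6); Player I gets 10.
- M → C plays W (best of 12, 11, 2, 6); Player I gets 12.
- B → C plays Y (best of 12, 2, 15, 6); Player I gets 10.
Among 10, 12, 10, the best is 12 at M. Subgame-perfect outcome: (M, W) with payoffs (12, 12).
Now find the simultaneous Nash equilibrium.
Player I's best replies: W→B; X→B; Y→B; Z→B.
C's best replies: T→X; M→W; B→Y.
Only (B, Y) has each player best-responding; Nash payoffs (10, 15).
Player I's commitment gain: 12 − 10 = 2.

2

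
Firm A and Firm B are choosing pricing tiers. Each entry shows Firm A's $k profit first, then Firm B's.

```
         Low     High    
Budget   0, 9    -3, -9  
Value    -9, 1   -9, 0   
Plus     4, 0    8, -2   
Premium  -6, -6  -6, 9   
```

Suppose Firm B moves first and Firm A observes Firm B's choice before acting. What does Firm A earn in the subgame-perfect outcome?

Firm A best-responds to each possible Firm B move:
- Low: BR = Plus, leader payoff 0.
- High: BR = Plus, leader payoff -2.
Firm B's induced payoffs are 0, -2, so Firm B commits to Low. Subgame-perfect outcome: (Plus, Low) with payoffs (4, 0).

4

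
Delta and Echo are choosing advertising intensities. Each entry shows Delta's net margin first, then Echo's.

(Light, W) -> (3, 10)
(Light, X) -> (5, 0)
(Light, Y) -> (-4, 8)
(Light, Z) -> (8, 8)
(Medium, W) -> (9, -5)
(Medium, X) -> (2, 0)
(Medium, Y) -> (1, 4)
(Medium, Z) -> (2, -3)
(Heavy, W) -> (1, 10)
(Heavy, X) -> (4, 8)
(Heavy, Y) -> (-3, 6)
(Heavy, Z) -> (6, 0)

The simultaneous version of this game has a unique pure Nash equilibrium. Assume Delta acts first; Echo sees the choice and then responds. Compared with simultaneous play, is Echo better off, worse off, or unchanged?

Backward induction with Delta moving first.
- Light: Echo compares 10, 0, 8, 8 and picks W; Delta would get 3.
- Medium: Echo compares -5, 0, 4, -3 and picks Y; Delta would get 1.
- Heavy: Echo compares 10, 8, 6, 0 and picks W; Delta would get 1.
Maximizing over 3, 1, 1, Delta chooses Light. Subgame-perfect outcome: (Light, W) with payoffs (3, 10).
Now find the simultaneous Nash equilibrium.
Delta's best replies: W→Medium; X→Light; Y→Medium; Z→Light.
Echo's best replies: Light→W; Medium→Y; Heavy→W.
Only (Medium, Y) has each player best-responding; Nash payoffs (1, 4).
Echo earns 10 sequentially versus 4 at the Nash outcome: better off.

better off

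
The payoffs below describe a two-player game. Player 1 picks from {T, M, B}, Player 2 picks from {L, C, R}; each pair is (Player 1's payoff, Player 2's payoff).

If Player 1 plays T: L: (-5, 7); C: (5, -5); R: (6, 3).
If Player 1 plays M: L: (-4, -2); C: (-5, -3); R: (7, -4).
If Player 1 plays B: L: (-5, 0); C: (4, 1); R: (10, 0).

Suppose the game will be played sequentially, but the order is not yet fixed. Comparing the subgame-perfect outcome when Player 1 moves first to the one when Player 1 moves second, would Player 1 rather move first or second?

second

If Player 1 leads: Player 2's best replies are T→L, M→L, B→C; Player 1's induced payoffs -5, -4, 4; outcome (B, C), payoffs (4, 1).
If Player 2 leads: Player 1's best replies are L→M, C→T, R→B; Player 2's induced payoffs -2, -5, 0; outcome (B, R), payoffs (10, 0).
Player 1 gets 4 moving first and 10 moving second, so Player 1 prefers to move second.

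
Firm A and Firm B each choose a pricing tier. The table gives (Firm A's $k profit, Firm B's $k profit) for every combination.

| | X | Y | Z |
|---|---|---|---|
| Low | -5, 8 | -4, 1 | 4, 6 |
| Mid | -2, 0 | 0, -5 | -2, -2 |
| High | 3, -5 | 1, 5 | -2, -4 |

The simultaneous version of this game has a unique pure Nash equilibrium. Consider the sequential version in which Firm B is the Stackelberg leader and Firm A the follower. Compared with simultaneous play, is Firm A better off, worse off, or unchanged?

Work backward from Firm A's decision.
- X: BR = High, leader payoff -5.
- Y: BR = High, leader payoff 5.
- Z: BR = Low, leader payoff 6.
Maximizing over -5, 5, 6, Firm B chooses Z. Subgame-perfect outcome: (Low, Z) with payoffs (4, 6).
Now find the simultaneous Nash equilibrium.
Firm A's best replies: X→High; Y→High; Z→Low.
Firm B's best replies: Low→X; Mid→X; High→Y.
Only (High, Y) has each player best-responding; Nash payoffs (1, 5).
Firm A earns 4 sequentially versus 1 at the Nash outcome: better off.

better off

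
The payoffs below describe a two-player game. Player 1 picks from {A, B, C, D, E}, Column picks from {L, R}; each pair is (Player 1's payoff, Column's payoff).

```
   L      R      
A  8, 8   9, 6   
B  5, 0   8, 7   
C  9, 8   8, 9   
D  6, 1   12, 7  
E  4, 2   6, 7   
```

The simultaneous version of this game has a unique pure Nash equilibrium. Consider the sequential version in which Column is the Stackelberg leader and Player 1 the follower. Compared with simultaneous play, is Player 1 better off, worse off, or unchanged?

Work backward from Player 1's decision.
- L → Player 1 plays C (best of 8, 5, 9, 6, 4); Column gets 8.
- R → Player 1 plays D (best of 9, 8, 8, 12, 6); Column gets 7.
Maximizing over 8, 7, Column chooses L. Subgame-perfect outcome: (C, L) with payoffs (9, 8).
For the simultaneous game, intersect best replies.
Player 1's best replies: L→C; R→D.
Column's best replies: A→L; B→R; C→R; D→R; E→R.
The unique mutual best reply is (D, R), giving (12, 7).
Player 1 earns 9 sequentially versus 12 at the Nash outcome: worse off.

worse off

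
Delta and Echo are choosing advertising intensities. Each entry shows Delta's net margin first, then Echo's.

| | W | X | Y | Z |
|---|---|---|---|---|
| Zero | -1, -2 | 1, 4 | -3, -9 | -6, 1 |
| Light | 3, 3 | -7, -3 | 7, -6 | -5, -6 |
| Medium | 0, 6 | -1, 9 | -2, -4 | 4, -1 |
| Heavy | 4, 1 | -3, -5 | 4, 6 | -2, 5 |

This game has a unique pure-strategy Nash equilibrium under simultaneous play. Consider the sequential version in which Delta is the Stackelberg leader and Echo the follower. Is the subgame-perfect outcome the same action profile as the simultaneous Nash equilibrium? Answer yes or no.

Solve by backward induction (Delta leads).
- Zero: Echo compares -2, 4, -9, 1 and picks X; Delta would get 1.
- Light: Echo compares 3, -3, -6, -6 and picks W; Delta would get 3.
- Medium: Echo compares 6, 9, -4, -1 and picks X; Delta would get -1.
- Heavy: Echo compares 1, -5, 6, 5 and picks Y; Delta would get 4.
Delta's induced payoffs are 1, 3, -1, 4, so Delta commits to Heavy. Subgame-perfect outcome: (Heavy, Y) with payoffs (4, 6).
Now find the simultaneous Nash equilibrium.
Delta's best replies: W→Heavy; X→Zero; Y→Light; Z→Medium.
Echo's best replies: Zero→X; Light→W; Medium→X; Heavy→Y.
The unique mutual best reply is (Zero, X), giving (1, 4).
Sequential outcome (Heavy, Y) differs from the Nash profile (Zero, X).

no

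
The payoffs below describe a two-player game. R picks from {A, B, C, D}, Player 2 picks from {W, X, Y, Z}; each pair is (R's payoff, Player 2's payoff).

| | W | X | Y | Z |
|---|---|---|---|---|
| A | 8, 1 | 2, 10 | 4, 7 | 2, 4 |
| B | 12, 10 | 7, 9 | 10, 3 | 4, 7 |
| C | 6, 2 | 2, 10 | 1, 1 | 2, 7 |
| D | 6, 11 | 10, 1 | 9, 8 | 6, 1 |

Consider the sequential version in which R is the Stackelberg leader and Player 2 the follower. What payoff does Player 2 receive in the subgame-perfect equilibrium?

Solve by backward induction (R leads).
- A: Player 2 compares 1, 10, 7, 4 and picks X; R would get 2.
- B: Player 2 compares 10, 9, 3, 7 and picks W; R would get 12.
- C: Player 2 compares 2, 10, 1, 7 and picks X; R would get 2.
- D: Player 2 compares 11, 1, 8, 1 and picks W; R would get 6.
R's induced payoffs are 2, 12, 2, 6, so R commits to B. Subgame-perfect outcome: (B, W) with payoffs (12, 10).

10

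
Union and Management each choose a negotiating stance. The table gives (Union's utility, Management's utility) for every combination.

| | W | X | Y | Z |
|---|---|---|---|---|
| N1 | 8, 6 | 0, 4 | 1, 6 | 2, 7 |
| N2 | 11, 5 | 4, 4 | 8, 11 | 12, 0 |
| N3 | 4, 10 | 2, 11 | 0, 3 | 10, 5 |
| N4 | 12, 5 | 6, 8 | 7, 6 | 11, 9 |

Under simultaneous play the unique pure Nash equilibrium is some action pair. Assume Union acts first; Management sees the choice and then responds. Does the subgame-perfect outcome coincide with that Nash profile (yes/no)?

no

Management best-responds to each possible Union move:
- N1: Management compares 6, 4, 6, 7 and picks Z; Union would get 2.
- N2: Management compares 5, 4, 11, 0 and picks Y; Union would get 8.
- N3: Management compares 10, 11, 3, 5 and picks X; Union would get 2.
- N4: Management compares 5, 8, 6, 9 and picks Z; Union would get 11.
Maximizing over 2, 8, 2, 11, Union chooses N4. Subgame-perfect outcome: (N4, Z) with payoffs (11, 9).
Now find the simultaneous Nash equilibrium.
Union's best replies: W→N4; X→N4; Y→N2; Z→N2.
Management's best replies: N1→Z; N2→Y; N3→X; N4→Z.
The unique mutual best reply is (N2, Y), giving (8, 11).
Sequential outcome (N4, Z) differs from the Nash profile (N2, Y).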